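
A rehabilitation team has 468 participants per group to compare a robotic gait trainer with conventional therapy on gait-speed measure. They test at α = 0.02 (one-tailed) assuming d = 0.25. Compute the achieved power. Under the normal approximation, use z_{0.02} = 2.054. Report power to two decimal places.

power ≈ 0.96

For two equal groups, power = Φ(d·√(n/2) − z_{α}).
d·√(n/2) = 0.25 × √(468/2) = 0.25 × 15.297 = 3.824.
z_β = 3.824 − 2.054 = 1.770.
Power = Φ(1.770) = 0.962.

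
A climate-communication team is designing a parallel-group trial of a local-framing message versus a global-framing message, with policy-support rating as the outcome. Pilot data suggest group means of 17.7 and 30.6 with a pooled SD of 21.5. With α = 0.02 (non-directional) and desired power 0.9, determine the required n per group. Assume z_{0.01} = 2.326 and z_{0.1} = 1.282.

Cohen's d = |M₁ − M₂| / SD_pooled = |17.7 − 30.6| / 21.5 = 12.9 / 21.5 = 0.600.
For two independent groups with equal n: n = 2·((z_{α/2} + z_β) / d)².
z_{α/2} + z_β = 2.326 + 1.282 = 3.608.
n = 2 × (3.608 / 0.600)² = 2 × 6.013² = 2 × 36.16 = 72.3.
Round up to the next whole participant.

n = 73 per group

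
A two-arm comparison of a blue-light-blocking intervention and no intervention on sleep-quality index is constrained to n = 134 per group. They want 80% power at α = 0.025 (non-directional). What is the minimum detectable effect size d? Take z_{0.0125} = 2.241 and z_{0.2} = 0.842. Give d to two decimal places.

For two independent groups of n = 134 each: d_min = (z_{α/2} + z_β)·√(2/n).
z-sum = 2.241 + 0.842 = 3.083.
d_min = 3.083 × √(2/134) = 3.083 × 0.1222 = 0.377.

d_min ≈ 0.38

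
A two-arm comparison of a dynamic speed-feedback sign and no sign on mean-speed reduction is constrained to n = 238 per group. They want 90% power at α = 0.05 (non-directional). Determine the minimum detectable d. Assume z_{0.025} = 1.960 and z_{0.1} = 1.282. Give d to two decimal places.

d_min ≈ 0.30

For two independent groups of n = 238 each: d_min = (z_{α/2} + z_β)·√(2/n).
z-sum = 1.960 + 1.282 = 3.242.
d_min = 3.242 × √(2/238) = 3.242 × 0.0917 = 0.297.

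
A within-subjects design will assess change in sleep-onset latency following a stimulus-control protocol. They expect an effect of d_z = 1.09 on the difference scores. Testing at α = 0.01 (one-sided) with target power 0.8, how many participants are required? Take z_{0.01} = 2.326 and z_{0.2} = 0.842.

n = 9 pairs

For a paired (one-sample on differences) test: n = ((z_{α} + z_β) / d)².
z_{α} + z_β = 2.326 + 0.842 = 3.168.
n = (3.168 / 1.09)² = 2.906² = 8.45.
Round up.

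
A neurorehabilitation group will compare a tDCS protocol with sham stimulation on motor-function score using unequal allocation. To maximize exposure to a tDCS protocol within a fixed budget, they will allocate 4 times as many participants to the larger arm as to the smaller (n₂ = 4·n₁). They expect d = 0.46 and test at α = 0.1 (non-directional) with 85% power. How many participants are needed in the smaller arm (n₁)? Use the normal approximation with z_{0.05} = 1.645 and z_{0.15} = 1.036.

With allocation ratio k = n₂/n₁ = 4, Var(x̄₁−x̄₂) = σ²(1/n₁ + 1/(k·n₁)) = σ²·(k+1)/(k·n₁).
So n₁ = (1 + 1/k)·((z_{α/2} + z_β)/d)² = 1.250 × (2.681/0.46)².
n₁ = 1.250 × 33.97 = 42.5.
Round up: n₁ = 43, giving n₂ = 4 × 43 = 172.

n₁ = 43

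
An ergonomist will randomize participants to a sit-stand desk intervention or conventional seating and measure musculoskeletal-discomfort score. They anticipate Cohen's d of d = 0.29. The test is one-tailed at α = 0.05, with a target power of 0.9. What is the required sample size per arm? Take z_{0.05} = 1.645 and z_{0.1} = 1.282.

n = 204 per group

For two independent groups with equal n: n = 2·((z_{α} + z_β) / d)².
z_{α} + z_β = 1.645 + 1.282 = 2.927.
n = 2 × (2.927 / 0.29)² = 2 × 10.093² = 2 × 101.87 = 203.7.
Round up to the next whole participant.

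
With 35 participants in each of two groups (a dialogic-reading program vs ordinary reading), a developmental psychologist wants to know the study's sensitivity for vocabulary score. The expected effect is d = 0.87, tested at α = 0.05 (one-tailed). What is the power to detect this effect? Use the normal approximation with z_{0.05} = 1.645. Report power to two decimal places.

power ≈ 0.98

For two equal groups, power = Φ(d·√(n/2) − z_{α}).
d·√(n/2) = 0.87 × √(35/2) = 0.87 × 4.183 = 3.639.
z_β = 3.639 − 1.645 = 1.994.
Power = Φ(1.994) = 0.977.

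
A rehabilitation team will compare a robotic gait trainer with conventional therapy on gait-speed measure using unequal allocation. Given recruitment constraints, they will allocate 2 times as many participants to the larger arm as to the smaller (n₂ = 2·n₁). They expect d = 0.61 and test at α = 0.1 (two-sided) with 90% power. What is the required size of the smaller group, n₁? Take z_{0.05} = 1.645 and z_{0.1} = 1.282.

With allocation ratio k = n₂/n₁ = 2, Var(x̄₁−x̄₂) = σ²(1/n₁ + 1/(k·n₁)) = σ²·(k+1)/(k·n₁).
So n₁ = (1 + 1/k)·((z_{α/2} + z_β)/d)² = 1.500 × (2.927/0.61)².
n₁ = 1.500 × 23.02 = 34.5.
Round up: n₁ = 35, giving n₂ = 2 × 35 = 70.

n₁ = 35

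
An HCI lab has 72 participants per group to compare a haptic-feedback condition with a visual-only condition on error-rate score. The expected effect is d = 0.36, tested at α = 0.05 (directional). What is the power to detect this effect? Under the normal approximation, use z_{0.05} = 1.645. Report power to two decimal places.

power ≈ 0.70

For two equal groups, power = Φ(d·√(n/2) − z_{α}).
d·√(n/2) = 0.36 × √(72/2) = 0.36 × 6.000 = 2.160.
z_β = 2.160 − 1.645 = 0.515.
Power = Φ(0.515) = 0.697.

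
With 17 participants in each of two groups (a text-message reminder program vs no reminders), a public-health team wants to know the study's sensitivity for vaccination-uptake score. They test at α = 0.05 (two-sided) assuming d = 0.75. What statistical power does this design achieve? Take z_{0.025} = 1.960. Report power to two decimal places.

power ≈ 0.59

For two equal groups, power = Φ(d·√(n/2) − z_{α/2}).
d·√(n/2) = 0.75 × √(17/2) = 0.75 × 2.915 = 2.187.
z_β = 2.187 − 1.960 = 0.227.
Power = Φ(0.227) = 0.590.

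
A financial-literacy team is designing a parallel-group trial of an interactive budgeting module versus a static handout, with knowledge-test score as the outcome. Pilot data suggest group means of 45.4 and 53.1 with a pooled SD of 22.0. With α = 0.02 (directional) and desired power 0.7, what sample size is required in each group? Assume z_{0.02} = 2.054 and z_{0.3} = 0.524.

n = 109 per group

Cohen's d = |M₁ − M₂| / SD_pooled = |45.4 − 53.1| / 22.0 = 7.7 / 22.0 = 0.350.
For two independent groups with equal n: n = 2·((z_{α} + z_β) / d)².
z_{α} + z_β = 2.054 + 0.524 = 2.578.
n = 2 × (2.578 / 0.350)² = 2 × 7.366² = 2 × 54.25 = 108.5.
Round up to the next whole participant.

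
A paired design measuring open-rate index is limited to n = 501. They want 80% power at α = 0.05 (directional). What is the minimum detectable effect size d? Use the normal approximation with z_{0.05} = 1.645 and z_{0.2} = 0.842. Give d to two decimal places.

d_min ≈ 0.11

For a single sample (or paired design) of n = 501: d_min = (z_{α} + z_β)/√n.
z-sum = 1.645 + 0.842 = 2.487.
d_min = 2.487 / √501 = 2.487 / 22.383 = 0.111.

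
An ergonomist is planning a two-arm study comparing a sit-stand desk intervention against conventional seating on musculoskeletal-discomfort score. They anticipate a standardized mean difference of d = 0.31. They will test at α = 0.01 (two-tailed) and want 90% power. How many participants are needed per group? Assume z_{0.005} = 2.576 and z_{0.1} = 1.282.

n = 310 per group

For two independent groups with equal n: n = 2·((z_{α/2} + z_β) / d)².
z_{α/2} + z_β = 2.576 + 1.282 = 3.858.
n = 2 × (3.858 / 0.31)² = 2 × 12.445² = 2 × 154.88 = 309.8.
Round up to the next whole participant.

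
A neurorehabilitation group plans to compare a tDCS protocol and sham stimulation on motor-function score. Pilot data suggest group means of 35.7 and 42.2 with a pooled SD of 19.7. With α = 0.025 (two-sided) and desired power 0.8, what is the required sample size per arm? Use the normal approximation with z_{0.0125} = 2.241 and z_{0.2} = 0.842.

Cohen's d = |M₁ − M₂| / SD_pooled = |35.7 − 42.2| / 19.7 = 6.5 / 19.7 = 0.330.
For two independent groups with equal n: n = 2·((z_{α/2} + z_β) / d)².
z_{α/2} + z_β = 2.241 + 0.842 = 3.083.
n = 2 × (3.083 / 0.330)² = 2 × 9.342² = 2 × 87.28 = 174.6.
Round up to the next whole participant.

n = 175 per group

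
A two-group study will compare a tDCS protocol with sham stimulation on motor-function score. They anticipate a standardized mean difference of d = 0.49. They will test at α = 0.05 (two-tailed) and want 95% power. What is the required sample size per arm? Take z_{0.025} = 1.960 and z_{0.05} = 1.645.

n = 109 per group

For two independent groups with equal n: n = 2·((z_{α/2} + z_β) / d)².
z_{α/2} + z_β = 1.960 + 1.645 = 3.605.
n = 2 × (3.605 / 0.49)² = 2 × 7.357² = 2 × 54.13 = 108.3.
Round up to the next whole participant.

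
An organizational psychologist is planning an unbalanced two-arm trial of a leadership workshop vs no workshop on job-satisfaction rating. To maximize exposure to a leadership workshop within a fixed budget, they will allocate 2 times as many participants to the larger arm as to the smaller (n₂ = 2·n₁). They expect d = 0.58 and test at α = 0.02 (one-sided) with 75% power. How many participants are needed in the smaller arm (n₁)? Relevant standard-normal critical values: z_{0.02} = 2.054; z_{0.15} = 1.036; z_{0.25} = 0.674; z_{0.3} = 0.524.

n₁ = 34

With allocation ratio k = n₂/n₁ = 2, Var(x̄₁−x̄₂) = σ²(1/n₁ + 1/(k·n₁)) = σ²·(k+1)/(k·n₁).
So n₁ = (1 + 1/k)·((z_{α} + z_β)/d)² = 1.500 × (2.728/0.58)².
n₁ = 1.500 × 22.12 = 33.2.
Round up: n₁ = 34, giving n₂ = 2 × 34 = 68.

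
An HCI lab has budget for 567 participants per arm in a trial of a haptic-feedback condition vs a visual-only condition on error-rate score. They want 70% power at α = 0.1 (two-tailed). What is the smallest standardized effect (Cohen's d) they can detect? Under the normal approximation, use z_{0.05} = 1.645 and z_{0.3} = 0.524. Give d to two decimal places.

For two independent groups of n = 567 each: d_min = (z_{α/2} + z_β)·√(2/n).
z-sum = 1.645 + 0.524 = 2.169.
d_min = 2.169 × √(2/567) = 2.169 × 0.0594 = 0.129.

d_min ≈ 0.13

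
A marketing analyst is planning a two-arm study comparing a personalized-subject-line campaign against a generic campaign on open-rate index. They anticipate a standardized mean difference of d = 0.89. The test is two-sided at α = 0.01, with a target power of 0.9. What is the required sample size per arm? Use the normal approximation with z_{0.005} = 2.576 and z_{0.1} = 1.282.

For two independent groups with equal n: n = 2·((z_{α/2} + z_β) / d)².
z_{α/2} + z_β = 2.576 + 1.282 = 3.858.
n = 2 × (3.858 / 0.89)² = 2 × 4.335² = 2 × 18.79 = 37.6.
Round up to the next whole participant.

n = 38 per group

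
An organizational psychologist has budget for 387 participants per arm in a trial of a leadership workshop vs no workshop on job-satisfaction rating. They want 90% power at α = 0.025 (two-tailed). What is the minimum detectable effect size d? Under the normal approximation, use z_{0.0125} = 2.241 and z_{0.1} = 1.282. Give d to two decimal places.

d_min ≈ 0.25

For two independent groups of n = 387 each: d_min = (z_{α/2} + z_β)·√(2/n).
z-sum = 2.241 + 1.282 = 3.523.
d_min = 3.523 × √(2/387) = 3.523 × 0.0719 = 0.253.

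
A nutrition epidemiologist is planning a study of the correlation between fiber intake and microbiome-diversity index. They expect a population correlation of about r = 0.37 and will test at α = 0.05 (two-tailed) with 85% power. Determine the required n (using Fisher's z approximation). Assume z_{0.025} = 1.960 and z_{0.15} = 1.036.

n = 63

Fisher's z: C = ½·ln((1+r)/(1−r)) = ½·ln(2.1746) = 0.3884.
n = ((z_{α/2} + z_β)/C)² + 3.
(1.960 + 1.036) / 0.3884 = 2.996 / 0.3884 = 7.714.
n = 7.714² + 3 = 59.50 + 3 = 62.5.
Round up.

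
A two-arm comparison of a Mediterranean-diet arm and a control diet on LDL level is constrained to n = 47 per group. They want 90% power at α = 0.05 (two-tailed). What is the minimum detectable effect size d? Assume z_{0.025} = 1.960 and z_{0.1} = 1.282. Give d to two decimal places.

d_min ≈ 0.67

For two independent groups of n = 47 each: d_min = (z_{α/2} + z_β)·√(2/n).
z-sum = 1.960 + 1.282 = 3.242.
d_min = 3.242 × √(2/47) = 3.242 × 0.2063 = 0.669.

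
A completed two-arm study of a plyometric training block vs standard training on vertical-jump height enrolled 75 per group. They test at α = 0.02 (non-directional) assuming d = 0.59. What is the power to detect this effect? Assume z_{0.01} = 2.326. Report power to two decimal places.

For two equal groups, power = Φ(d·√(n/2) − z_{α/2}).
d·√(n/2) = 0.59 × √(75/2) = 0.59 × 6.124 = 3.613.
z_β = 3.613 − 2.326 = 1.287.
Power = Φ(1.287) = 0.901.

power ≈ 0.90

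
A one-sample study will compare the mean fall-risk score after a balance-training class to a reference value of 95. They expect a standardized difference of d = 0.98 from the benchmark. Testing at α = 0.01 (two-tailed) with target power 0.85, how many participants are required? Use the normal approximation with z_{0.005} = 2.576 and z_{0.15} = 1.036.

For a one-sample test: n = ((z_{α/2} + z_β) / d)².
z_{α/2} + z_β = 2.576 + 1.036 = 3.612.
n = (3.612 / 0.98)² = 3.686² = 13.58.
Round up.

n = 14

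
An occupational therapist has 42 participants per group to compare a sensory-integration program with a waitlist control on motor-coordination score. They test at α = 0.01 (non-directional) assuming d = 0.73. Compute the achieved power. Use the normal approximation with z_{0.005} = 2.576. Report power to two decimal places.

power ≈ 0.78

For two equal groups, power = Φ(d·√(n/2) − z_{α/2}).
d·√(n/2) = 0.73 × √(42/2) = 0.73 × 4.583 = 3.345.
z_β = 3.345 − 2.576 = 0.769.
Power = Φ(0.769) = 0.779.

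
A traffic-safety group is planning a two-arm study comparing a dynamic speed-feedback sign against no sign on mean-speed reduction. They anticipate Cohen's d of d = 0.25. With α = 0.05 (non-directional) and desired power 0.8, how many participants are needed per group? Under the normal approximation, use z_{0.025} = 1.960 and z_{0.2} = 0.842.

For two independent groups with equal n: n = 2·((z_{α/2} + z_β) / d)².
z_{α/2} + z_β = 1.960 + 0.842 = 2.802.
n = 2 × (2.802 / 0.25)² = 2 × 11.208² = 2 × 125.62 = 251.2.
Round up to the next whole participant.

n = 252 per group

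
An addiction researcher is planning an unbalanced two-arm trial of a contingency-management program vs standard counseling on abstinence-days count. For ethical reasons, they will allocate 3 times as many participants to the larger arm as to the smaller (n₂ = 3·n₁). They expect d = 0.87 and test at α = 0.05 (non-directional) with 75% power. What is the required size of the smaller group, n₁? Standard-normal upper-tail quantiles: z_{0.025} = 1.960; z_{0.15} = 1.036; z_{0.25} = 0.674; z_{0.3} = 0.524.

n₁ = 13

With allocation ratio k = n₂/n₁ = 3, Var(x̄₁−x̄₂) = σ²(1/n₁ + 1/(k·n₁)) = σ²·(k+1)/(k·n₁).
So n₁ = (1 + 1/k)·((z_{α/2} + z_β)/d)² = 1.333 × (2.634/0.87)².
n₁ = 1.333 × 9.17 = 12.2.
Round up: n₁ = 13, giving n₂ = 3 × 13 = 39.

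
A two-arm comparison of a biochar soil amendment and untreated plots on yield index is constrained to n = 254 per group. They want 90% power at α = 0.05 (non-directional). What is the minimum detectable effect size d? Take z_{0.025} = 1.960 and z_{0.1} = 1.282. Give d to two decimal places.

For two independent groups of n = 254 each: d_min = (z_{α/2} + z_β)·√(2/n).
z-sum = 1.960 + 1.282 = 3.242.
d_min = 3.242 × √(2/254) = 3.242 × 0.0887 = 0.288.

d_min ≈ 0.29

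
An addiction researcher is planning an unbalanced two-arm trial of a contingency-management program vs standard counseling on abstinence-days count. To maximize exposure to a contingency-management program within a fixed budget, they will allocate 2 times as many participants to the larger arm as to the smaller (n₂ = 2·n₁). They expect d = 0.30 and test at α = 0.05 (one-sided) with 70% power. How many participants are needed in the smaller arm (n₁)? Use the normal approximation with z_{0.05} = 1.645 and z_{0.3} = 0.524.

n₁ = 79

With allocation ratio k = n₂/n₁ = 2, Var(x̄₁−x̄₂) = σ²(1/n₁ + 1/(k·n₁)) = σ²·(k+1)/(k·n₁).
So n₁ = (1 + 1/k)·((z_{α} + z_β)/d)² = 1.500 × (2.169/0.30)².
n₁ = 1.500 × 52.27 = 78.4.
Round up: n₁ = 79, giving n₂ = 2 × 79 = 158.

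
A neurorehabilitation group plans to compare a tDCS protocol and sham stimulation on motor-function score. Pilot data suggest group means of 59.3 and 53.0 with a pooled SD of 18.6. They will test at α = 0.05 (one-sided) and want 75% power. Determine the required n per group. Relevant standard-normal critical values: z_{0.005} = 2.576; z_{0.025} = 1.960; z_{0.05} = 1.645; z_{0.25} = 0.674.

Cohen's d = |M₁ − M₂| / SD_pooled = |59.3 − 53.0| / 18.6 = 6.3 / 18.6 = 0.339.
For two independent groups with equal n: n = 2·((z_{α} + z_β) / d)².
z_{α} + z_β = 1.645 + 0.674 = 2.319.
n = 2 × (2.319 / 0.339)² = 2 × 6.841² = 2 × 46.80 = 93.6.
Round up to the next whole participant.

n = 94 per group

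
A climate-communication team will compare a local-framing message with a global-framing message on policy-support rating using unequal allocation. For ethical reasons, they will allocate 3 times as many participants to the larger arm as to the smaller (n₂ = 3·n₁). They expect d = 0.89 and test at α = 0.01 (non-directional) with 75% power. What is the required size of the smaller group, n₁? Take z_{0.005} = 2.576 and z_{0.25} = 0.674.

n₁ = 18

With allocation ratio k = n₂/n₁ = 3, Var(x̄₁−x̄₂) = σ²(1/n₁ + 1/(k·n₁)) = σ²·(k+1)/(k·n₁).
So n₁ = (1 + 1/k)·((z_{α/2} + z_β)/d)² = 1.333 × (3.250/0.89)².
n₁ = 1.333 × 13.33 = 17.8.
Round up: n₁ = 18, giving n₂ = 3 × 18 = 54.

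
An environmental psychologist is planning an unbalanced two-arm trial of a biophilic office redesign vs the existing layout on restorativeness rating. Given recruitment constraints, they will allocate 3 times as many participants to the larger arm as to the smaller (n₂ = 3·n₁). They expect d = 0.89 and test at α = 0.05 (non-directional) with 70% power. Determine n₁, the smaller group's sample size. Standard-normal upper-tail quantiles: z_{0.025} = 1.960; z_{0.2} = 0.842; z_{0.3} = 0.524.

n₁ = 11

With allocation ratio k = n₂/n₁ = 3, Var(x̄₁−x̄₂) = σ²(1/n₁ + 1/(k·n₁)) = σ²·(k+1)/(k·n₁).
So n₁ = (1 + 1/k)·((z_{α/2} + z_β)/d)² = 1.333 × (2.484/0.89)².
n₁ = 1.333 × 7.79 = 10.4.
Round up: n₁ = 11, giving n₂ = 3 × 11 = 33.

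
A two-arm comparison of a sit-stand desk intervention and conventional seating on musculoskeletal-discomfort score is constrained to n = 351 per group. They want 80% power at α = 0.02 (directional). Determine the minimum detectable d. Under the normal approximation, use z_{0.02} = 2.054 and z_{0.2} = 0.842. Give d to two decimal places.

For two independent groups of n = 351 each: d_min = (z_{α} + z_β)·√(2/n).
z-sum = 2.054 + 0.842 = 2.896.
d_min = 2.896 × √(2/351) = 2.896 × 0.0755 = 0.219.

d_min ≈ 0.22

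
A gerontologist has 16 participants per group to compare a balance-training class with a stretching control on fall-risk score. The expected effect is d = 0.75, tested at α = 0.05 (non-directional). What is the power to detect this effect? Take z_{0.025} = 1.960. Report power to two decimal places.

For two equal groups, power = Φ(d·√(n/2) − z_{α/2}).
d·√(n/2) = 0.75 × √(16/2) = 0.75 × 2.828 = 2.121.
z_β = 2.121 − 1.960 = 0.161.
Power = Φ(0.161) = 0.564.

power ≈ 0.56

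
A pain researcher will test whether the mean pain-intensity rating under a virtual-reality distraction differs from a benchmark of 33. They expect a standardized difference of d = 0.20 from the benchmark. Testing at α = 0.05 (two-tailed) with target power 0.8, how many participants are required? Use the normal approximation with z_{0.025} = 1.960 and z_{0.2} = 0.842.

n = 197

For a one-sample test: n = ((z_{α/2} + z_β) / d)².
z_{α/2} + z_β = 1.960 + 0.842 = 2.802.
n = (2.802 / 0.20)² = 14.010² = 196.28.
Round up.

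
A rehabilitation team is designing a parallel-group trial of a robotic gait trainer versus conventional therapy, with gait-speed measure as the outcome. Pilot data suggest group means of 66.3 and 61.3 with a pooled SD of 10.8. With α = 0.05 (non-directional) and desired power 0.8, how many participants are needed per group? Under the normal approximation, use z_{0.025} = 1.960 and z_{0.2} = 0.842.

Cohen's d = |M₁ − M₂| / SD_pooled = |66.3 − 61.3| / 10.8 = 5.0 / 10.8 = 0.463.
For two independent groups with equal n: n = 2·((z_{α/2} + z_β) / d)².
z_{α/2} + z_β = 1.960 + 0.842 = 2.802.
n = 2 × (2.802 / 0.463)² = 2 × 6.052² = 2 × 36.62 = 73.2.
Round up to the next whole participant.

n = 74 per group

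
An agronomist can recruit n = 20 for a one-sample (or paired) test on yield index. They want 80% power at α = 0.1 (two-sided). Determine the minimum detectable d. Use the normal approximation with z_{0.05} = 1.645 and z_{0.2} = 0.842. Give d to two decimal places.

d_min ≈ 0.56

For a single sample (or paired design) of n = 20: d_min = (z_{α/2} + z_β)/√n.
z-sum = 1.645 + 0.842 = 2.487.
d_min = 2.487 / √20 = 2.487 / 4.472 = 0.556.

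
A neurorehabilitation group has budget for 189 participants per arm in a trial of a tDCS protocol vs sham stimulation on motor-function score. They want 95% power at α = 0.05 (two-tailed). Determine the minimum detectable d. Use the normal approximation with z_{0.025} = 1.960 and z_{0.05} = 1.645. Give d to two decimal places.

For two independent groups of n = 189 each: d_min = (z_{α/2} + z_β)·√(2/n).
z-sum = 1.960 + 1.645 = 3.605.
d_min = 3.605 × √(2/189) = 3.605 × 0.1029 = 0.371.

d_min ≈ 0.37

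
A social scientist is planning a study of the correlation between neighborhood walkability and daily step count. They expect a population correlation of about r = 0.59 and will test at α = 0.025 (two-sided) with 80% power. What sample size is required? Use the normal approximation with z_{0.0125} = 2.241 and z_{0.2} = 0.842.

n = 24

Fisher's z: C = ½·ln((1+r)/(1−r)) = ½·ln(3.8780) = 0.6777.
n = ((z_{α/2} + z_β)/C)² + 3.
(2.241 + 0.842) / 0.6777 = 3.083 / 0.6777 = 4.549.
n = 4.549² + 3 = 20.70 + 3 = 23.7.
Round up.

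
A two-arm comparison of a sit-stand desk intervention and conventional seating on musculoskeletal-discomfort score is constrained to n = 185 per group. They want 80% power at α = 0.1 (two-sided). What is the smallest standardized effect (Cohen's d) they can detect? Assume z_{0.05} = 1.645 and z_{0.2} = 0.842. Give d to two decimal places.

For two independent groups of n = 185 each: d_min = (z_{α/2} + z_β)·√(2/n).
z-sum = 1.645 + 0.842 = 2.487.
d_min = 2.487 × √(2/185) = 2.487 × 0.1040 = 0.259.

d_min ≈ 0.26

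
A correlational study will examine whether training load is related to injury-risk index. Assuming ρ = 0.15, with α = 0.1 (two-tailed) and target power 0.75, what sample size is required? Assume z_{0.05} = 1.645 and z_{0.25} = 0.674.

n = 239

Fisher's z: C = ½·ln((1+r)/(1−r)) = ½·ln(1.3529) = 0.1511.
n = ((z_{α/2} + z_β)/C)² + 3.
(1.645 + 0.674) / 0.1511 = 2.319 / 0.1511 = 15.347.
n = 15.347² + 3 = 235.54 + 3 = 238.5.
Round up.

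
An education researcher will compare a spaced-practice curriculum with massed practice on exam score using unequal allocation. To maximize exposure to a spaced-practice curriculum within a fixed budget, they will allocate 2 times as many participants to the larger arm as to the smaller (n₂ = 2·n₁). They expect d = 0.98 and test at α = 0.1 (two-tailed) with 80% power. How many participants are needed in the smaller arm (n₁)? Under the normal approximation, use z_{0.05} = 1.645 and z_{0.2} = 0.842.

n₁ = 10

With allocation ratio k = n₂/n₁ = 2, Var(x̄₁−x̄₂) = σ²(1/n₁ + 1/(k·n₁)) = σ²·(k+1)/(k·n₁).
So n₁ = (1 + 1/k)·((z_{α/2} + z_β)/d)² = 1.500 × (2.487/0.98)².
n₁ = 1.500 × 6.44 = 9.7.
Round up: n₁ = 10, giving n₂ = 2 × 10 = 20.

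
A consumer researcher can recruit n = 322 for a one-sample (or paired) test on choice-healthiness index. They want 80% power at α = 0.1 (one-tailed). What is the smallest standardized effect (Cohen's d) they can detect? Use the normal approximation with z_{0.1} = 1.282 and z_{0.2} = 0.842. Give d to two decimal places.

For a single sample (or paired design) of n = 322: d_min = (z_{α} + z_β)/√n.
z-sum = 1.282 + 0.842 = 2.124.
d_min = 2.124 / √322 = 2.124 / 17.944 = 0.118.

d_min ≈ 0.12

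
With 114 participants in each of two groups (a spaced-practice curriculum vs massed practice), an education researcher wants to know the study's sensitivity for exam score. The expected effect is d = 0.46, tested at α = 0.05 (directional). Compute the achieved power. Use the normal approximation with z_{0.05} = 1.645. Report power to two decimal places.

For two equal groups, power = Φ(d·√(n/2) − z_{α}).
d·√(n/2) = 0.46 × √(114/2) = 0.46 × 7.550 = 3.473.
z_β = 3.473 − 1.645 = 1.828.
Power = Φ(1.828) = 0.966.

power ≈ 0.97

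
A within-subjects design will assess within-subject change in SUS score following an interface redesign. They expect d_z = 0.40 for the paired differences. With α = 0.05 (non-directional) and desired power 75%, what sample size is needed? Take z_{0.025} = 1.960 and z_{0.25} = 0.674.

For a paired (one-sample on differences) test: n = ((z_{α/2} + z_β) / d)².
z_{α/2} + z_β = 1.960 + 0.674 = 2.634.
n = (2.634 / 0.40)² = 6.585² = 43.36.
Round up.

n = 44 pairs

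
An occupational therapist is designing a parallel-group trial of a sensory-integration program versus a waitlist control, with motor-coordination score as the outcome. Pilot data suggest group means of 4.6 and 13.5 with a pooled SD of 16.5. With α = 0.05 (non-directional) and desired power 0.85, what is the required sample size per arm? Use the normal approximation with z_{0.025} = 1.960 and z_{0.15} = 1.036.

n = 62 per group

Cohen's d = |M₁ − M₂| / SD_pooled = |4.6 − 13.5| / 16.5 = 8.9 / 16.5 = 0.539.
For two independent groups with equal n: n = 2·((z_{α/2} + z_β) / d)².
z_{α/2} + z_β = 1.960 + 1.036 = 2.996.
n = 2 × (2.996 / 0.539)² = 2 × 5.558² = 2 × 30.90 = 61.8.
Round up to the next whole participant.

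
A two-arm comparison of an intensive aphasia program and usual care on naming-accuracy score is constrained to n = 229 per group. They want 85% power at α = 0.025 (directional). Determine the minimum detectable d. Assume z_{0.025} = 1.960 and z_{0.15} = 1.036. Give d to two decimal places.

For two independent groups of n = 229 each: d_min = (z_{α} + z_β)·√(2/n).
z-sum = 1.960 + 1.036 = 2.996.
d_min = 2.996 × √(2/229) = 2.996 × 0.0935 = 0.280.

d_min ≈ 0.28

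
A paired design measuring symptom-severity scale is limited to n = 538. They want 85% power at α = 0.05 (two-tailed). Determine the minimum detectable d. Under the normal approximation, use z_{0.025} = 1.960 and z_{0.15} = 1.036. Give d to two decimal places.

For a single sample (or paired design) of n = 538: d_min = (z_{α/2} + z_β)/√n.
z-sum = 1.960 + 1.036 = 2.996.
d_min = 2.996 / √538 = 2.996 / 23.195 = 0.129.

d_min ≈ 0.13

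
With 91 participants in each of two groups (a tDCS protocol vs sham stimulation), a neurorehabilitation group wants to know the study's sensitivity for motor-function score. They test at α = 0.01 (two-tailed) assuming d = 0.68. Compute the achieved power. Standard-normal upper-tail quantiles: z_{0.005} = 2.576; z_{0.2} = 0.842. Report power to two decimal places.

power ≈ 0.98

For two equal groups, power = Φ(d·√(n/2) − z_{α/2}).
d·√(n/2) = 0.68 × √(91/2) = 0.68 × 6.745 = 4.587.
z_β = 4.587 − 2.576 = 2.011.
Power = Φ(2.011) = 0.978.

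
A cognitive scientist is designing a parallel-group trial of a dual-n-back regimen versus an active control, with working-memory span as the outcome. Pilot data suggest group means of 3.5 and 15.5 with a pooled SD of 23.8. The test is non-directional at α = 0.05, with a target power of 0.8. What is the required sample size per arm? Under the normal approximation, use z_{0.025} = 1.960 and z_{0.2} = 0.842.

n = 62 per group

Cohen's d = |M₁ − M₂| / SD_pooled = |3.5 − 15.5| / 23.8 = 12.0 / 23.8 = 0.504.
For two independent groups with equal n: n = 2·((z_{α/2} + z_β) / d)².
z_{α/2} + z_β = 1.960 + 0.842 = 2.802.
n = 2 × (2.802 / 0.504)² = 2 × 5.560² = 2 × 30.91 = 61.8.
Round up to the next whole participant.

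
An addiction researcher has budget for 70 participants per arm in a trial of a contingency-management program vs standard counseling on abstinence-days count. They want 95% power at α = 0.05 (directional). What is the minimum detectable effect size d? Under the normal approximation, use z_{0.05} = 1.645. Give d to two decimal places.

d_min ≈ 0.56

For two independent groups of n = 70 each: d_min = (z_{α} + z_β)·√(2/n).
z-sum = 1.645 + 1.645 = 3.290.
d_min = 3.290 × √(2/70) = 3.290 × 0.1690 = 0.556.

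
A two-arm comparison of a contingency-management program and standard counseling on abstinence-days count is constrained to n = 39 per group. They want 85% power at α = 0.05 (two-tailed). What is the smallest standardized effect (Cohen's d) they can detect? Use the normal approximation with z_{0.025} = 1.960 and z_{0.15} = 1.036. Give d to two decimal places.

For two independent groups of n = 39 each: d_min = (z_{α/2} + z_β)·√(2/n).
z-sum = 1.960 + 1.036 = 2.996.
d_min = 2.996 × √(2/39) = 2.996 × 0.2265 = 0.678.

d_min ≈ 0.68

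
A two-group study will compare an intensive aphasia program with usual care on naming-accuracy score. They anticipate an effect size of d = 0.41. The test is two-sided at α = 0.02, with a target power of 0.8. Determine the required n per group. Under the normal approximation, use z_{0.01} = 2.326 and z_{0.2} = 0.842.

For two independent groups with equal n: n = 2·((z_{α/2} + z_β) / d)².
z_{α/2} + z_β = 2.326 + 0.842 = 3.168.
n = 2 × (3.168 / 0.41)² = 2 × 7.727² = 2 × 59.70 = 119.4.
Round up to the next whole participant.

n = 120 per group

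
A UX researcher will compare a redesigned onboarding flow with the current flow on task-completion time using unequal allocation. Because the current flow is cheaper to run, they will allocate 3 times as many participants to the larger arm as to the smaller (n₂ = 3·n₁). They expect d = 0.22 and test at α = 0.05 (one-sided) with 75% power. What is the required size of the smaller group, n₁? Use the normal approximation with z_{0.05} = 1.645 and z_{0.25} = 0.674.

n₁ = 149

With allocation ratio k = n₂/n₁ = 3, Var(x̄₁−x̄₂) = σ²(1/n₁ + 1/(k·n₁)) = σ²·(k+1)/(k·n₁).
So n₁ = (1 + 1/k)·((z_{α} + z_β)/d)² = 1.333 × (2.319/0.22)².
n₁ = 1.333 × 111.11 = 148.1.
Round up: n₁ = 149, giving n₂ = 3 × 149 = 447.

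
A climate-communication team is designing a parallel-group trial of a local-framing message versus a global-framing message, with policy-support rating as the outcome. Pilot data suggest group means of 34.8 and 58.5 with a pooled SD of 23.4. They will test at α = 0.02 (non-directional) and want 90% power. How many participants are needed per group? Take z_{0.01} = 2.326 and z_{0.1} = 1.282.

Cohen's d = |M₁ − M₂| / SD_pooled = |34.8 − 58.5| / 23.4 = 23.7 / 23.4 = 1.013.
For two independent groups with equal n: n = 2·((z_{α/2} + z_β) / d)².
z_{α/2} + z_β = 2.326 + 1.282 = 3.608.
n = 2 × (3.608 / 1.013)² = 2 × 3.562² = 2 × 12.69 = 25.4.
Round up to the next whole participant.

n = 26 per group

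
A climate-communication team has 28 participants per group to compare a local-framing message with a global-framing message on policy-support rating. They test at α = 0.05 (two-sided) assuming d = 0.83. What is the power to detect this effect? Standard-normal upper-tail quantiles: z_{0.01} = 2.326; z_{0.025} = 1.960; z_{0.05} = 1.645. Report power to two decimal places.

For two equal groups, power = Φ(d·√(n/2) − z_{α/2}).
d·√(n/2) = 0.83 × √(28/2) = 0.83 × 3.742 = 3.106.
z_β = 3.106 − 1.960 = 1.146.
Power = Φ(1.146) = 0.874.

power ≈ 0.87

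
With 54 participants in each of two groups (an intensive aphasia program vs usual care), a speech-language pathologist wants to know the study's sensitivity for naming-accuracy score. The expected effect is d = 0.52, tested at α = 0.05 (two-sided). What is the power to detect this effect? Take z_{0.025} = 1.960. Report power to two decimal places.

For two equal groups, power = Φ(d·√(n/2) − z_{α/2}).
d·√(n/2) = 0.52 × √(54/2) = 0.52 × 5.196 = 2.702.
z_β = 2.702 − 1.960 = 0.742.
Power = Φ(0.742) = 0.771.

power ≈ 0.77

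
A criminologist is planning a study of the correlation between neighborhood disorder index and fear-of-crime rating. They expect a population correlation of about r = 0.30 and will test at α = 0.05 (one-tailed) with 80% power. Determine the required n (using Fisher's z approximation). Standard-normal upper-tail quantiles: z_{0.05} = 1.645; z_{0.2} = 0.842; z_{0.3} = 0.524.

n = 68

Fisher's z: C = ½·ln((1+r)/(1−r)) = ½·ln(1.8571) = 0.3095.
n = ((z_{α} + z_β)/C)² + 3.
(1.645 + 0.842) / 0.3095 = 2.487 / 0.3095 = 8.036.
n = 8.036² + 3 = 64.57 + 3 = 67.6.
Round up.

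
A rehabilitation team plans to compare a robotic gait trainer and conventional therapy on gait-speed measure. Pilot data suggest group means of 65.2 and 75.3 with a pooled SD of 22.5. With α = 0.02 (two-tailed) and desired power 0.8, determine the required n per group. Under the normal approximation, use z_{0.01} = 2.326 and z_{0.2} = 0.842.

Cohen's d = |M₁ − M₂| / SD_pooled = |65.2 − 75.3| / 22.5 = 10.1 / 22.5 = 0.449.
For two independent groups with equal n: n = 2·((z_{α/2} + z_β) / d)².
z_{α/2} + z_β = 2.326 + 0.842 = 3.168.
n = 2 × (3.168 / 0.449)² = 2 × 7.056² = 2 × 49.78 = 99.6.
Round up to the next whole participant.

n = 100 per group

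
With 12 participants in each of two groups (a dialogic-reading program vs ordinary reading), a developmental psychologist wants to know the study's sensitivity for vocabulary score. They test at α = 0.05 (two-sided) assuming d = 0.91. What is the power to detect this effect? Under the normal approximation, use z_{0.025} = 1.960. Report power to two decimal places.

For two equal groups, power = Φ(d·√(n/2) − z_{α/2}).
d·√(n/2) = 0.91 × √(12/2) = 0.91 × 2.449 = 2.229.
z_β = 2.229 − 1.960 = 0.269.
Power = Φ(0.269) = 0.606.

power ≈ 0.61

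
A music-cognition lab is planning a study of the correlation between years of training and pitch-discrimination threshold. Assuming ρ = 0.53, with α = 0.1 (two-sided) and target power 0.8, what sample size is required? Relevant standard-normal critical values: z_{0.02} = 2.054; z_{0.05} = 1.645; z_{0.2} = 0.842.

Fisher's z: C = ½·ln((1+r)/(1−r)) = ½·ln(3.2553) = 0.5901.
n = ((z_{α/2} + z_β)/C)² + 3.
(1.645 + 0.842) / 0.5901 = 2.487 / 0.5901 = 4.215.
n = 4.215² + 3 = 17.76 + 3 = 20.8.
Round up.

n = 21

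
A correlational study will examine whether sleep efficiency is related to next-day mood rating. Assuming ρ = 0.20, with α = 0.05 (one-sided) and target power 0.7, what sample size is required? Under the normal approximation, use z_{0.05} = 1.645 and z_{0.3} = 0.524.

n = 118

Fisher's z: C = ½·ln((1+r)/(1−r)) = ½·ln(1.5000) = 0.2027.
n = ((z_{α} + z_β)/C)² + 3.
(1.645 + 0.524) / 0.2027 = 2.169 / 0.2027 = 10.701.
n = 10.701² + 3 = 114.50 + 3 = 117.5.
Round up.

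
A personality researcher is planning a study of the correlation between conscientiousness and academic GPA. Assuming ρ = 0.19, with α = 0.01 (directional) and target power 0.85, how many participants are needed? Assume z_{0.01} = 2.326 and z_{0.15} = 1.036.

n = 309

Fisher's z: C = ½·ln((1+r)/(1−r)) = ½·ln(1.4691) = 0.1923.
n = ((z_{α} + z_β)/C)² + 3.
(2.326 + 1.036) / 0.1923 = 3.362 / 0.1923 = 17.483.
n = 17.483² + 3 = 305.66 + 3 = 308.7.
Round up.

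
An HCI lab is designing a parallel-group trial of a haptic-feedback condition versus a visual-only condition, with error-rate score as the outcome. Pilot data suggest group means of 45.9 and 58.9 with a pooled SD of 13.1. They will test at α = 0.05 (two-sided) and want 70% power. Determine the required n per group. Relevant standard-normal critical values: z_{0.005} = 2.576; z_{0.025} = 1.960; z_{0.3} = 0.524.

Cohen's d = |M₁ − M₂| / SD_pooled = |45.9 − 58.9| / 13.1 = 13.0 / 13.1 = 0.992.
For two independent groups with equal n: n = 2·((z_{α/2} + z_β) / d)².
z_{α/2} + z_β = 1.960 + 0.524 = 2.484.
n = 2 × (2.484 / 0.992)² = 2 × 2.504² = 2 × 6.27 = 12.5.
Round up to the next whole participant.

n = 13 per group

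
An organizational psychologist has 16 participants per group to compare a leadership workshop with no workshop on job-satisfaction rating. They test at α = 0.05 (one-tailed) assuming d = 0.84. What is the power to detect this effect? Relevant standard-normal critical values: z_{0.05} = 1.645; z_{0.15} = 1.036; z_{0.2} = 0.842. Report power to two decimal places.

For two equal groups, power = Φ(d·√(n/2) − z_{α}).
d·√(n/2) = 0.84 × √(16/2) = 0.84 × 2.828 = 2.376.
z_β = 2.376 − 1.645 = 0.731.
Power = Φ(0.731) = 0.768.

power ≈ 0.77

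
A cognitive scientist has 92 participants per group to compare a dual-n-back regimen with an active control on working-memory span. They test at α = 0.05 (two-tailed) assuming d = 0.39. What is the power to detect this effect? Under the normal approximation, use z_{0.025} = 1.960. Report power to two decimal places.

For two equal groups, power = Φ(d·√(n/2) − z_{α/2}).
d·√(n/2) = 0.39 × √(92/2) = 0.39 × 6.782 = 2.645.
z_β = 2.645 − 1.960 = 0.685.
Power = Φ(0.685) = 0.753.

power ≈ 0.75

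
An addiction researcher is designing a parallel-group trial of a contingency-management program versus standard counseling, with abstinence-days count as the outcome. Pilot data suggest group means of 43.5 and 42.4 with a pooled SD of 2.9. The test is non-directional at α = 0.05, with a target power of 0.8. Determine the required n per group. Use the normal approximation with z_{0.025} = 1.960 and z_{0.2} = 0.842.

Cohen's d = |M₁ − M₂| / SD_pooled = |43.5 − 42.4| / 2.9 = 1.1 / 2.9 = 0.379.
For two independent groups with equal n: n = 2·((z_{α/2} + z_β) / d)².
z_{α/2} + z_β = 1.960 + 0.842 = 2.802.
n = 2 × (2.802 / 0.379)² = 2 × 7.393² = 2 × 54.66 = 109.3.
Round up to the next whole participant.

n = 110 per group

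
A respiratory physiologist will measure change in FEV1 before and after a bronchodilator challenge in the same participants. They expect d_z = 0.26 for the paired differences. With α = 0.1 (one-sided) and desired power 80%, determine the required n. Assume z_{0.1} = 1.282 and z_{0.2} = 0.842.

For a paired (one-sample on differences) test: n = ((z_{α} + z_β) / d)².
z_{α} + z_β = 1.282 + 0.842 = 2.124.
n = (2.124 / 0.26)² = 8.169² = 66.74.
Round up.

n = 67 pairs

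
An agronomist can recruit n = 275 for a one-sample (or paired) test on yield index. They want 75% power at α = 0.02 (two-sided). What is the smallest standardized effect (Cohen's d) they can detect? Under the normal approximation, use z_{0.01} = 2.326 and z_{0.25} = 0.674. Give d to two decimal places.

For a single sample (or paired design) of n = 275: d_min = (z_{α/2} + z_β)/√n.
z-sum = 2.326 + 0.674 = 3.000.
d_min = 3.000 / √275 = 3.000 / 16.583 = 0.181.

d_min ≈ 0.18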